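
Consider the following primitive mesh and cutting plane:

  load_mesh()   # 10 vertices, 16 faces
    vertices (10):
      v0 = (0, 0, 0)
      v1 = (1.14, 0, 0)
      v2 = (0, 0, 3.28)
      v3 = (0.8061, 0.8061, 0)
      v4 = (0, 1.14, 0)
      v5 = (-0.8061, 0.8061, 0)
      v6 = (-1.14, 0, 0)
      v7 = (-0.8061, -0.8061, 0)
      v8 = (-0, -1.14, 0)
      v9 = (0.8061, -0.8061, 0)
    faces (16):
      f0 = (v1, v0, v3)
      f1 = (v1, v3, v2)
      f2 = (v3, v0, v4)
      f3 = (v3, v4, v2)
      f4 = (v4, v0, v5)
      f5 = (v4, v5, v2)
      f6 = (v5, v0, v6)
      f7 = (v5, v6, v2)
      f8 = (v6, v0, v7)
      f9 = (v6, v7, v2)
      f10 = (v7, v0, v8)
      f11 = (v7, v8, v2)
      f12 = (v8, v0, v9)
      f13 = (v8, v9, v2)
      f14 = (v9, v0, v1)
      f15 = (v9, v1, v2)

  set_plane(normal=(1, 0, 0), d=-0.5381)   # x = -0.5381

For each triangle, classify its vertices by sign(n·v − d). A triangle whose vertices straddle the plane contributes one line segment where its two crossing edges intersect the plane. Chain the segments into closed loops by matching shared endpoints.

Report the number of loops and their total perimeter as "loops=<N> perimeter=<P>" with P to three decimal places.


Straddling triangles (8 of 16):
  (v4,v0,v5) [++-] → (-0.5381, 0.5381, 0)–(-0.5381, 0.91711, 0)  len=0.3790
  (v4,v5,v2) [+-+] → (-0.5381, 0.91711, 0)–(-0.5381, 0.5381, 1.09049)  len=1.1545
  (v5,v0,v6) [-+-] → (-0.5381, 0.5381, 0)–(-0.5381, 0, 0)  len=0.5381
  (v5,v6,v2) [--+] → (-0.5381, 0, 1.73178)–(-0.5381, 0.5381, 1.09049)  len=0.8371
  (v6,v0,v7) [-+-] → (-0.5381, 0, 0)–(-0.5381, -0.5381, 0)  len=0.5381
  (v6,v7,v2) [--+] → (-0.5381, -0.5381, 1.09049)–(-0.5381, 0, 1.73178)  len=0.8371
  (v7,v0,v8) [-++] → (-0.5381, -0.5381, 0)–(-0.5381, -0.91711, 0)  len=0.3790
  (v7,v8,v2) [-++] → (-0.5381, -0.91711, 0)–(-0.5381, -0.5381, 1.09049)  len=1.1545

Chained into 1 loop(s):
  loop 1: 8 segments, perimeter = 5.8175
Total perimeter = 5.817

loops=1 perimeter=5.817


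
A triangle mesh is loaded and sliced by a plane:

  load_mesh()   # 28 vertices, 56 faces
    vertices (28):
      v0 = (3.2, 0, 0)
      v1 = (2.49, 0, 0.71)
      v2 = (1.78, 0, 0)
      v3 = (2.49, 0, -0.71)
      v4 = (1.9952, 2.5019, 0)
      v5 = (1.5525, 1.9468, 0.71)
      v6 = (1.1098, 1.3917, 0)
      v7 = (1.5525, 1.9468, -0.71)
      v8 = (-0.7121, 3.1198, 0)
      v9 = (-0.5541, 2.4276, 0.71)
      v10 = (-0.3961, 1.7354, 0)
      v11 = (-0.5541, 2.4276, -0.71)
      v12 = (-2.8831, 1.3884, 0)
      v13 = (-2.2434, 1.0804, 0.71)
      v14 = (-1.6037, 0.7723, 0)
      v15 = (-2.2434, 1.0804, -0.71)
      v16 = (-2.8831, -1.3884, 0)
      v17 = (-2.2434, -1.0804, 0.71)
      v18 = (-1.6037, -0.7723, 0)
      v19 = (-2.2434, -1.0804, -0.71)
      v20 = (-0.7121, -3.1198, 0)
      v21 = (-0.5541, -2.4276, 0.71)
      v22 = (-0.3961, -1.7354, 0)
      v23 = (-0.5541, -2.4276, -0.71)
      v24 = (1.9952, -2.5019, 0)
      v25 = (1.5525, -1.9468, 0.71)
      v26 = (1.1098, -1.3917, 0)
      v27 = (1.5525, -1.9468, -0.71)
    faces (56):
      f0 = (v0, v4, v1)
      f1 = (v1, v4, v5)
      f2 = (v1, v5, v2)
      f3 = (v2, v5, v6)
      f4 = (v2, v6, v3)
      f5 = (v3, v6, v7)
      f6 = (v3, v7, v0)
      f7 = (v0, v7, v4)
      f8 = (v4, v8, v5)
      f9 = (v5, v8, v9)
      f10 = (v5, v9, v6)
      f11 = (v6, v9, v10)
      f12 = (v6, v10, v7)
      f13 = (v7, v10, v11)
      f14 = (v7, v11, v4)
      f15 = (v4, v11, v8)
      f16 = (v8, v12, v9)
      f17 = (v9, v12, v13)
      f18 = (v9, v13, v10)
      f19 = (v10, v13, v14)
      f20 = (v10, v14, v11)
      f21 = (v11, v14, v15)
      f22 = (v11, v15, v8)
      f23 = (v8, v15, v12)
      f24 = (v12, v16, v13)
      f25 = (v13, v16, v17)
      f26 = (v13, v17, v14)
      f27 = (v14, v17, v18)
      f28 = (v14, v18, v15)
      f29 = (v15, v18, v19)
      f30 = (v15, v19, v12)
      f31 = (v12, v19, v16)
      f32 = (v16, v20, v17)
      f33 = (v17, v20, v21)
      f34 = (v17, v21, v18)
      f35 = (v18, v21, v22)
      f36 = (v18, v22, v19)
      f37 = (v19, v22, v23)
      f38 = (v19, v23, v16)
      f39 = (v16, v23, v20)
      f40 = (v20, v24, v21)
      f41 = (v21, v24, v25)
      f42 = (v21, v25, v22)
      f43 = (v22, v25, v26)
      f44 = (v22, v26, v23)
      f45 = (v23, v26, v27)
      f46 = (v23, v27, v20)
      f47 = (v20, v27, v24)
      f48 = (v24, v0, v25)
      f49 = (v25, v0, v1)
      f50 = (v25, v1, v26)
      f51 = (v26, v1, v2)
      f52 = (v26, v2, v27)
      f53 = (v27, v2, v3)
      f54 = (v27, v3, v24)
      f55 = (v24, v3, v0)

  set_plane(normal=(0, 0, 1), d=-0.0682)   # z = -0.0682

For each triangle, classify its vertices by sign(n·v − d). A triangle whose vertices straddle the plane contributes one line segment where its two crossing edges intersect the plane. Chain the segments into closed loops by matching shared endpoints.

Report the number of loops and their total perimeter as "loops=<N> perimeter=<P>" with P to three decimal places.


loops=2 perimeter=30.251

Straddling triangles (28 of 56):
  (v2,v6,v3) [++-] → (1.24238, 1.25802, -0.0682)–(1.8482, 0, -0.0682)  len=1.3963
  (v3,v6,v7) [-+-] → (1.24238, 1.25802, -0.0682)–(1.15232, 1.44502, -0.0682)  len=0.2076
  (v3,v7,v0) [--+] → (3.04175, 0.187002, -0.0682)–(3.1318, 0, -0.0682)  len=0.2076
  (v0,v7,v4) [+-+] → (3.04175, 0.187002, -0.0682)–(1.95268, 2.44858, -0.0682)  len=2.5101
  (v6,v10,v7) [++-] → (-0.208925, 1.75571, -0.0682)–(1.15232, 1.44502, -0.0682)  len=1.3963
  (v7,v10,v11) [-+-] → (-0.208925, 1.75571, -0.0682)–(-0.411277, 1.80189, -0.0682)  len=0.2076
  (v7,v11,v4) [--+] → (1.75032, 2.49476, -0.0682)–(1.95268, 2.44858, -0.0682)  len=0.2076
  (v4,v11,v8) [+-+] → (1.75032, 2.49476, -0.0682)–(-0.696923, 3.05331, -0.0682)  len=2.5102
  (v10,v14,v11) [++-] → (-1.50288, 0.931302, -0.0682)–(-0.411277, 1.80189, -0.0682)  len=1.3963
  (v11,v14,v15) [-+-] → (-1.50288, 0.931302, -0.0682)–(-1.66515, 0.801895, -0.0682)  len=0.2076
  (v11,v15,v8) [--+] → (-0.859191, 2.9239, -0.0682)–(-0.696923, 3.05331, -0.0682)  len=0.2076
  (v8,v15,v12) [+-+] → (-0.859191, 2.9239, -0.0682)–(-2.82165, 1.35881, -0.0682)  len=2.5101
  (v14,v18,v15) [++-] → (-1.66515, -0.594336, -0.0682)–(-1.66515, 0.801895, -0.0682)  len=1.3962
  (v15,v18,v19) [-+-] → (-1.66515, -0.594336, -0.0682)–(-1.66515, -0.801895, -0.0682)  len=0.2076
  (v15,v19,v12) [--+] → (-2.82165, 1.15126, -0.0682)–(-2.82165, 1.35881, -0.0682)  len=0.2076
  (v12,v19,v16) [+-+] → (-2.82165, 1.15126, -0.0682)–(-2.82165, -1.35881, -0.0682)  len=2.5101
  (v18,v22,v19) [++-] → (-0.573545, -1.67248, -0.0682)–(-1.66515, -0.801895, -0.0682)  len=1.3963
  (v19,v22,v23) [-+-] → (-0.573545, -1.67248, -0.0682)–(-0.411277, -1.80189, -0.0682)  len=0.2076
  (v19,v23,v16) [--+] → (-2.65938, -1.48822, -0.0682)–(-2.82165, -1.35881, -0.0682)  len=0.2076
  (v16,v23,v20) [+-+] → (-2.65938, -1.48822, -0.0682)–(-0.696923, -3.05331, -0.0682)  len=2.5101
  (v22,v26,v23) [++-] → (0.949972, -1.4912, -0.0682)–(-0.411277, -1.80189, -0.0682)  len=1.3963
  (v23,v26,v27) [-+-] → (0.949972, -1.4912, -0.0682)–(1.15232, -1.44502, -0.0682)  len=0.2076
  (v23,v27,v20) [--+] → (-0.494571, -3.00713, -0.0682)–(-0.696923, -3.05331, -0.0682)  len=0.2076
  (v20,v27,v24) [+-+] → (-0.494571, -3.00713, -0.0682)–(1.95268, -2.44858, -0.0682)  len=2.5102
  (v26,v2,v27) [++-] → (1.75815, -0.187002, -0.0682)–(1.15232, -1.44502, -0.0682)  len=1.3963
  (v27,v2,v3) [-+-] → (1.75815, -0.187002, -0.0682)–(1.8482, 0, -0.0682)  len=0.2076
  (v27,v3,v24) [--+] → (2.04273, -2.26158, -0.0682)–(1.95268, -2.44858, -0.0682)  len=0.2076
  (v24,v3,v0) [+-+] → (2.04273, -2.26158, -0.0682)–(3.1318, 0, -0.0682)  len=2.5101

Chained into 2 loop(s):
  loop 1: 14 segments, perimeter = 11.2267
  loop 2: 14 segments, perimeter = 19.0239
Total perimeter = 30.251


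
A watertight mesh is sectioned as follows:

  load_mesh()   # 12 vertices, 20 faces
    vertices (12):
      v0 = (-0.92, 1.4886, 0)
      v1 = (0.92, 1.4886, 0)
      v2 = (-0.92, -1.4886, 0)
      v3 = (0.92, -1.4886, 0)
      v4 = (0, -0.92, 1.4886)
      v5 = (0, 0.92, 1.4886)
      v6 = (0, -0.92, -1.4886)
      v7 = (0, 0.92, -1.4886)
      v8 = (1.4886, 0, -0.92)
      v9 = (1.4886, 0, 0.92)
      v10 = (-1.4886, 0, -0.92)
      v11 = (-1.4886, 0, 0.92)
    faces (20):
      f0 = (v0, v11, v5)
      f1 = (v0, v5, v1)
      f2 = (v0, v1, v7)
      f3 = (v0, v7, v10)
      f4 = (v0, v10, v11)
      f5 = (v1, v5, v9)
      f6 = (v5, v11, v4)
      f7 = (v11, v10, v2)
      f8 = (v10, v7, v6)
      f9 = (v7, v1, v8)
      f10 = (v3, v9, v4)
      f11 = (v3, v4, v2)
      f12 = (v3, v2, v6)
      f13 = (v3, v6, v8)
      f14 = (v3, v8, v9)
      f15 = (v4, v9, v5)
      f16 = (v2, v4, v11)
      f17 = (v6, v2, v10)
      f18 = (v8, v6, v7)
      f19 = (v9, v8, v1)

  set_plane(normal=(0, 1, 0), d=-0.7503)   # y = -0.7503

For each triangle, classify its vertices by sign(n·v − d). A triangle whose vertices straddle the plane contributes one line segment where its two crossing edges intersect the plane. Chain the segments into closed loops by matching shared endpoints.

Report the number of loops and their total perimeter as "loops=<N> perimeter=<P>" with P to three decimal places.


loops=1 perimeter=8.247

Straddling triangles (10 of 20):
  (v5,v11,v4) [++-] → (-0.274582, -0.7503, 1.38372)–(0, -0.7503, 1.4886)  len=0.2939
  (v11,v10,v2) [++-] → (-1.20201, -0.7503, -0.456292)–(-1.20201, -0.7503, 0.456292)  len=0.9126
  (v10,v7,v6) [++-] → (0, -0.7503, -1.4886)–(-0.274582, -0.7503, -1.38372)  len=0.2939
  (v3,v9,v4) [-+-] → (1.20201, -0.7503, 0.456292)–(0.274582, -0.7503, 1.38372)  len=1.3116
  (v3,v6,v8) [--+] → (0.274582, -0.7503, -1.38372)–(1.20201, -0.7503, -0.456292)  len=1.3116
  (v3,v8,v9) [-++] → (1.20201, -0.7503, -0.456292)–(1.20201, -0.7503, 0.456292)  len=0.9126
  (v4,v9,v5) [-++] → (0.274582, -0.7503, 1.38372)–(0, -0.7503, 1.4886)  len=0.2939
  (v2,v4,v11) [--+] → (-0.274582, -0.7503, 1.38372)–(-1.20201, -0.7503, 0.456292)  len=1.3116
  (v6,v2,v10) [--+] → (-1.20201, -0.7503, -0.456292)–(-0.274582, -0.7503, -1.38372)  len=1.3116
  (v8,v6,v7) [+-+] → (0.274582, -0.7503, -1.38372)–(0, -0.7503, -1.4886)  len=0.2939

Chained into 1 loop(s):
  loop 1: 10 segments, perimeter = 8.2472
Total perimeter = 8.247


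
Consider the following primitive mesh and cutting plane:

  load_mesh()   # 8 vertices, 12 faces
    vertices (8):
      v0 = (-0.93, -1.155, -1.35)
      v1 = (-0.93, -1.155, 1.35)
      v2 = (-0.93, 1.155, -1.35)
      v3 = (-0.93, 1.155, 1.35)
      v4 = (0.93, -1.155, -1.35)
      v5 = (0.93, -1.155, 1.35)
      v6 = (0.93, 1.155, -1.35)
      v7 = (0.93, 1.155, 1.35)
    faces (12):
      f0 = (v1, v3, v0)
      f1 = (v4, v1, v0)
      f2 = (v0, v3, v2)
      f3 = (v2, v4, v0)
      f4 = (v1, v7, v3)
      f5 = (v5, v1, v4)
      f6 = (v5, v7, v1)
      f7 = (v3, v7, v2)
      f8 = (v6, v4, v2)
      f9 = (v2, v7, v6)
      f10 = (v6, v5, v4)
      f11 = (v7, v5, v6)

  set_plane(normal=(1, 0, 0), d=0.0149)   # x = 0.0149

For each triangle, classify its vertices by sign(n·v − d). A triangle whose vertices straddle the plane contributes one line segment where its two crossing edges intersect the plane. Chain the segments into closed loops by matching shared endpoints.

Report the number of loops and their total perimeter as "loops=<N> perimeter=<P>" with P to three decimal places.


Straddling triangles (8 of 12):
  (v4,v1,v0) [+--] → (0.0149, -1.155, -0.021629)–(0.0149, -1.155, -1.35)  len=1.3284
  (v2,v4,v0) [-+-] → (0.0149, -0.0185048, -1.35)–(0.0149, -1.155, -1.35)  len=1.1365
  (v1,v7,v3) [-+-] → (0.0149, 0.0185048, 1.35)–(0.0149, 1.155, 1.35)  len=1.1365
  (v5,v1,v4) [+-+] → (0.0149, -1.155, 1.35)–(0.0149, -1.155, -0.021629)  len=1.3716
  (v5,v7,v1) [++-] → (0.0149, 0.0185048, 1.35)–(0.0149, -1.155, 1.35)  len=1.1735
  (v3,v7,v2) [-+-] → (0.0149, 1.155, 1.35)–(0.0149, 1.155, 0.021629)  len=1.3284
  (v6,v4,v2) [++-] → (0.0149, -0.0185048, -1.35)–(0.0149, 1.155, -1.35)  len=1.1735
  (v2,v7,v6) [-++] → (0.0149, 1.155, 0.021629)–(0.0149, 1.155, -1.35)  len=1.3716

Chained into 1 loop(s):
  loop 1: 8 segments, perimeter = 10.0200
Total perimeter = 10.020

loops=1 perimeter=10.020


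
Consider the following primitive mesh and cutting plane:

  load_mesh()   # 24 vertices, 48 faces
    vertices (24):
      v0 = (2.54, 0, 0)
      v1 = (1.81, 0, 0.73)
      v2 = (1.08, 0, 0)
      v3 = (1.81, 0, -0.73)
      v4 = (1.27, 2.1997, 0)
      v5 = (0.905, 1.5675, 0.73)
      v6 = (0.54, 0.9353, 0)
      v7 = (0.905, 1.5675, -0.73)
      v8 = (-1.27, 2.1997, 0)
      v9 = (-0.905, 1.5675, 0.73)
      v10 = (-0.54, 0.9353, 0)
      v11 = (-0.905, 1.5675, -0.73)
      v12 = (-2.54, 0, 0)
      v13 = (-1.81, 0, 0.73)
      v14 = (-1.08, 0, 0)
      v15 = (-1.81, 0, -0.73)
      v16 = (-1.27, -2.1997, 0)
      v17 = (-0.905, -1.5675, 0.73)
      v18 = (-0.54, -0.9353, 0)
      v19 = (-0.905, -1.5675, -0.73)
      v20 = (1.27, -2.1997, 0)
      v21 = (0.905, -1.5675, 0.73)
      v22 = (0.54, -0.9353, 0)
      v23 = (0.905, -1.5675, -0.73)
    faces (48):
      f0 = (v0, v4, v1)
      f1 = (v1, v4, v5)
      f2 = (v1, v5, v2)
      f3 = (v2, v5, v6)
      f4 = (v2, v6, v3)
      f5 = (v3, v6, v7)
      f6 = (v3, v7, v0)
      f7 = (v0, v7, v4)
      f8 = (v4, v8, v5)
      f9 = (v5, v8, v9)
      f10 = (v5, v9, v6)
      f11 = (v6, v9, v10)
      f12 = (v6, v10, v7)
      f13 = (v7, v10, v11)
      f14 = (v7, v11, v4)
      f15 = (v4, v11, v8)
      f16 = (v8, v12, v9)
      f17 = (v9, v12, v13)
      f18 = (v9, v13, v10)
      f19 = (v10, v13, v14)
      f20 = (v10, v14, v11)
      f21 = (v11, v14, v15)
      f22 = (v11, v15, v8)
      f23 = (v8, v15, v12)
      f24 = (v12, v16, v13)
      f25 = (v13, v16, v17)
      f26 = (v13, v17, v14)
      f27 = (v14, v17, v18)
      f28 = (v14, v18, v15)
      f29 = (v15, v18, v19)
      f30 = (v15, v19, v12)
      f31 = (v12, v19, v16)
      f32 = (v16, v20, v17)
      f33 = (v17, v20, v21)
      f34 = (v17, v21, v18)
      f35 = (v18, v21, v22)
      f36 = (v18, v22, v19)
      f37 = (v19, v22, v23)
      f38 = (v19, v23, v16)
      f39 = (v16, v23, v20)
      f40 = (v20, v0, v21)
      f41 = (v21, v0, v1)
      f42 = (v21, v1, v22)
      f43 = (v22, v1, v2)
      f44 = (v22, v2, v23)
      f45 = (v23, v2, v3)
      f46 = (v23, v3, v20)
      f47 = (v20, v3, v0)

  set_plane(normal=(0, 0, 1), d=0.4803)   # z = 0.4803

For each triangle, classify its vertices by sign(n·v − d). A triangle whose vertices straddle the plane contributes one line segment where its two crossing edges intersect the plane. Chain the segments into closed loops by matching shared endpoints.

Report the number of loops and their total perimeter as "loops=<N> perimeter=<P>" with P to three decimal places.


Straddling triangles (24 of 48):
  (v0,v4,v1) [--+] → (1.62529, 0.752418, 0.4803)–(2.0597, 0, 0.4803)  len=0.8688
  (v1,v4,v5) [+-+] → (1.62529, 0.752418, 0.4803)–(1.02985, 1.78375, 0.4803)  len=1.1909
  (v1,v5,v2) [++-] → (0.96486, 1.03133, 0.4803)–(1.5603, 0, 0.4803)  len=1.1909
  (v2,v5,v6) [-+-] → (0.96486, 1.03133, 0.4803)–(0.78015, 1.35125, 0.4803)  len=0.3694
  (v4,v8,v5) [--+] → (0.161031, 1.78375, 0.4803)–(1.02985, 1.78375, 0.4803)  len=0.8688
  (v5,v8,v9) [+-+] → (0.161031, 1.78375, 0.4803)–(-1.02985, 1.78375, 0.4803)  len=1.1909
  (v5,v9,v6) [++-] → (-0.410731, 1.35125, 0.4803)–(0.78015, 1.35125, 0.4803)  len=1.1909
  (v6,v9,v10) [-+-] → (-0.410731, 1.35125, 0.4803)–(-0.78015, 1.35125, 0.4803)  len=0.3694
  (v8,v12,v9) [--+] → (-1.46426, 1.03133, 0.4803)–(-1.02985, 1.78375, 0.4803)  len=0.8688
  (v9,v12,v13) [+-+] → (-1.46426, 1.03133, 0.4803)–(-2.0597, 0, 0.4803)  len=1.1909
  (v9,v13,v10) [++-] → (-1.37559, 0.319924, 0.4803)–(-0.78015, 1.35125, 0.4803)  len=1.1909
  (v10,v13,v14) [-+-] → (-1.37559, 0.319924, 0.4803)–(-1.5603, 0, 0.4803)  len=0.3694
  (v12,v16,v13) [--+] → (-1.62529, -0.752418, 0.4803)–(-2.0597, 0, 0.4803)  len=0.8688
  (v13,v16,v17) [+-+] → (-1.62529, -0.752418, 0.4803)–(-1.02985, -1.78375, 0.4803)  len=1.1909
  (v13,v17,v14) [++-] → (-0.96486, -1.03133, 0.4803)–(-1.5603, 0, 0.4803)  len=1.1909
  (v14,v17,v18) [-+-] → (-0.96486, -1.03133, 0.4803)–(-0.78015, -1.35125, 0.4803)  len=0.3694
  (v16,v20,v17) [--+] → (-0.161031, -1.78375, 0.4803)–(-1.02985, -1.78375, 0.4803)  len=0.8688
  (v17,v20,v21) [+-+] → (-0.161031, -1.78375, 0.4803)–(1.02985, -1.78375, 0.4803)  len=1.1909
  (v17,v21,v18) [++-] → (0.410731, -1.35125, 0.4803)–(-0.78015, -1.35125, 0.4803)  len=1.1909
  (v18,v21,v22) [-+-] → (0.410731, -1.35125, 0.4803)–(0.78015, -1.35125, 0.4803)  len=0.3694
  (v20,v0,v21) [--+] → (1.46426, -1.03133, 0.4803)–(1.02985, -1.78375, 0.4803)  len=0.8688
  (v21,v0,v1) [+-+] → (1.46426, -1.03133, 0.4803)–(2.0597, 0, 0.4803)  len=1.1909
  (v21,v1,v22) [++-] → (1.37559, -0.319924, 0.4803)–(0.78015, -1.35125, 0.4803)  len=1.1909
  (v22,v1,v2) [-+-] → (1.37559, -0.319924, 0.4803)–(1.5603, 0, 0.4803)  len=0.3694

Chained into 2 loop(s):
  loop 1: 12 segments, perimeter = 12.3582
  loop 2: 12 segments, perimeter = 9.3618
Total perimeter = 21.720

loops=2 perimeter=21.720


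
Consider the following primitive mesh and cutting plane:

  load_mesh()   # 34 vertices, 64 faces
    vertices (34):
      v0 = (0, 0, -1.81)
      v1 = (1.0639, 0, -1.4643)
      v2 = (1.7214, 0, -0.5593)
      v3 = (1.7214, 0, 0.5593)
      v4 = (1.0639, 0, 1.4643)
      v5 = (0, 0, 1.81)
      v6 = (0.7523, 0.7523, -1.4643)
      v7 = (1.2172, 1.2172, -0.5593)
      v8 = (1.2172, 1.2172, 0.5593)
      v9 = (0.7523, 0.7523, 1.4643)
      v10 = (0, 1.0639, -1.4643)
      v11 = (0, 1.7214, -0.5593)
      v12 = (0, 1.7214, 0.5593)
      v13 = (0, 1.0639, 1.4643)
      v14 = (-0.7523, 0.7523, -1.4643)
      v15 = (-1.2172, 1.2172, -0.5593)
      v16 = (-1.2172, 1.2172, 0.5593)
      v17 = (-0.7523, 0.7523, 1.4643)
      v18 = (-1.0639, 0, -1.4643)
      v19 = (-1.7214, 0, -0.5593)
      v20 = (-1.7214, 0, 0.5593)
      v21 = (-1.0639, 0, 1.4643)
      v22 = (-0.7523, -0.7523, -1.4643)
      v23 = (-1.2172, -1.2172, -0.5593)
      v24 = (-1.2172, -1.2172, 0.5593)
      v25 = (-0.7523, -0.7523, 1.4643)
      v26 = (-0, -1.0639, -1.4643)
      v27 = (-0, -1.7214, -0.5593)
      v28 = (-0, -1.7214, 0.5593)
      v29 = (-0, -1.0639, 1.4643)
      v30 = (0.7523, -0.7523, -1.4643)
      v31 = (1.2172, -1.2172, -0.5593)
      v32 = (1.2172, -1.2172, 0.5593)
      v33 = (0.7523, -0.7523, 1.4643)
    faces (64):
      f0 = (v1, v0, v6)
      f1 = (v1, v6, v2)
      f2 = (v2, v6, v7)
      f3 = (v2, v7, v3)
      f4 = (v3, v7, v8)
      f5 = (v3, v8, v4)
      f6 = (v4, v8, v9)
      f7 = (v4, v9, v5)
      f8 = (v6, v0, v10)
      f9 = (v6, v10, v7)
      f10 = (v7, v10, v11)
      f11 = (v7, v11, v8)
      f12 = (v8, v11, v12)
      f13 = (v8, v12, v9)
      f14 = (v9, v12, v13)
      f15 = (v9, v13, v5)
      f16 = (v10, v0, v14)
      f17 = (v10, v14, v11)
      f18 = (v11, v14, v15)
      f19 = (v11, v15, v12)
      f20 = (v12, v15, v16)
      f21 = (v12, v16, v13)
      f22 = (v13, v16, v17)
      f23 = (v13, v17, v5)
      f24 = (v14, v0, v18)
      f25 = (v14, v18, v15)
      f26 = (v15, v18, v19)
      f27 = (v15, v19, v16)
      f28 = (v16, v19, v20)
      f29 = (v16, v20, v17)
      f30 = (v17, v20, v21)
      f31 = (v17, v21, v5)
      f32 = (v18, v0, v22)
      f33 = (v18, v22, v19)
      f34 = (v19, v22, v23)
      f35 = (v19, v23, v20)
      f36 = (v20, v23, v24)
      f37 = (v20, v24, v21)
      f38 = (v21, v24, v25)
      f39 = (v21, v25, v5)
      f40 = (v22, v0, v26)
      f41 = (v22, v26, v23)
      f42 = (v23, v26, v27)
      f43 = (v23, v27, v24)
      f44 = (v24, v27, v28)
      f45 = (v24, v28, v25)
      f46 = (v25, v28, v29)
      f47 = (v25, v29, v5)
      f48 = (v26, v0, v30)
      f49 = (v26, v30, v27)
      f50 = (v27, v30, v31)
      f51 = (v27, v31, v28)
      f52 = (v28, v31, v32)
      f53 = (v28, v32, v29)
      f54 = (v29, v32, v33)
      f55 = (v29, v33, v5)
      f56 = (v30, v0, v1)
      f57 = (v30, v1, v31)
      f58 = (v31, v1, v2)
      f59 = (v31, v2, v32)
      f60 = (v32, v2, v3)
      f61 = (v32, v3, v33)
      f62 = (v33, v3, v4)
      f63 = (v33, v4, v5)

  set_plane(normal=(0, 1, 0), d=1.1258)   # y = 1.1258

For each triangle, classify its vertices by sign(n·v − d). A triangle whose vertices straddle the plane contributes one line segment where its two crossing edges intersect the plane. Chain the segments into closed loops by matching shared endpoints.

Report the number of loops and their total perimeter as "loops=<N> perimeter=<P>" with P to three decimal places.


loops=1 perimeter=8.301

Straddling triangles (18 of 64):
  (v2,v6,v7) [--+] → (1.1258, 1.1258, -0.737224)–(1.25506, 1.1258, -0.5593)  len=0.2199
  (v2,v7,v3) [-+-] → (1.25506, 1.1258, -0.5593)–(1.25506, 1.1258, -0.475304)  len=0.0840
  (v3,v7,v8) [-++] → (1.25506, 1.1258, -0.475304)–(1.25506, 1.1258, 0.5593)  len=1.0346
  (v3,v8,v4) [-+-] → (1.25506, 1.1258, 0.5593)–(1.20569, 1.1258, 0.627257)  len=0.0840
  (v4,v8,v9) [-+-] → (1.20569, 1.1258, 0.627257)–(1.1258, 1.1258, 0.737224)  len=0.1359
  (v6,v10,v7) [--+] → (0.491485, 1.1258, -1.09888)–(1.1258, 1.1258, -0.737224)  len=0.7302
  (v7,v10,v11) [+-+] → (0.491485, 1.1258, -1.09888)–(0, 1.1258, -1.3791)  len=0.5658
  (v8,v12,v9) [++-] → (0.462357, 1.1258, 1.1155)–(1.1258, 1.1258, 0.737224)  len=0.7637
  (v9,v12,v13) [-+-] → (0.462357, 1.1258, 1.1155)–(0, 1.1258, 1.3791)  len=0.5322
  (v10,v14,v11) [--+] → (-0.462357, 1.1258, -1.1155)–(0, 1.1258, -1.3791)  len=0.5322
  (v11,v14,v15) [+-+] → (-0.462357, 1.1258, -1.1155)–(-1.1258, 1.1258, -0.737224)  len=0.7637
  (v12,v16,v13) [++-] → (-0.491485, 1.1258, 1.09888)–(0, 1.1258, 1.3791)  len=0.5658
  (v13,v16,v17) [-+-] → (-0.491485, 1.1258, 1.09888)–(-1.1258, 1.1258, 0.737224)  len=0.7302
  (v14,v18,v15) [--+] → (-1.20569, 1.1258, -0.627257)–(-1.1258, 1.1258, -0.737224)  len=0.1359
  (v15,v18,v19) [+--] → (-1.20569, 1.1258, -0.627257)–(-1.25506, 1.1258, -0.5593)  len=0.0840
  (v15,v19,v16) [+-+] → (-1.25506, 1.1258, -0.5593)–(-1.25506, 1.1258, 0.475304)  len=1.0346
  (v16,v19,v20) [+--] → (-1.25506, 1.1258, 0.475304)–(-1.25506, 1.1258, 0.5593)  len=0.0840
  (v16,v20,v17) [+--] → (-1.25506, 1.1258, 0.5593)–(-1.1258, 1.1258, 0.737224)  len=0.2199

Chained into 1 loop(s):
  loop 1: 18 segments, perimeter = 8.3006
Total perimeter = 8.301


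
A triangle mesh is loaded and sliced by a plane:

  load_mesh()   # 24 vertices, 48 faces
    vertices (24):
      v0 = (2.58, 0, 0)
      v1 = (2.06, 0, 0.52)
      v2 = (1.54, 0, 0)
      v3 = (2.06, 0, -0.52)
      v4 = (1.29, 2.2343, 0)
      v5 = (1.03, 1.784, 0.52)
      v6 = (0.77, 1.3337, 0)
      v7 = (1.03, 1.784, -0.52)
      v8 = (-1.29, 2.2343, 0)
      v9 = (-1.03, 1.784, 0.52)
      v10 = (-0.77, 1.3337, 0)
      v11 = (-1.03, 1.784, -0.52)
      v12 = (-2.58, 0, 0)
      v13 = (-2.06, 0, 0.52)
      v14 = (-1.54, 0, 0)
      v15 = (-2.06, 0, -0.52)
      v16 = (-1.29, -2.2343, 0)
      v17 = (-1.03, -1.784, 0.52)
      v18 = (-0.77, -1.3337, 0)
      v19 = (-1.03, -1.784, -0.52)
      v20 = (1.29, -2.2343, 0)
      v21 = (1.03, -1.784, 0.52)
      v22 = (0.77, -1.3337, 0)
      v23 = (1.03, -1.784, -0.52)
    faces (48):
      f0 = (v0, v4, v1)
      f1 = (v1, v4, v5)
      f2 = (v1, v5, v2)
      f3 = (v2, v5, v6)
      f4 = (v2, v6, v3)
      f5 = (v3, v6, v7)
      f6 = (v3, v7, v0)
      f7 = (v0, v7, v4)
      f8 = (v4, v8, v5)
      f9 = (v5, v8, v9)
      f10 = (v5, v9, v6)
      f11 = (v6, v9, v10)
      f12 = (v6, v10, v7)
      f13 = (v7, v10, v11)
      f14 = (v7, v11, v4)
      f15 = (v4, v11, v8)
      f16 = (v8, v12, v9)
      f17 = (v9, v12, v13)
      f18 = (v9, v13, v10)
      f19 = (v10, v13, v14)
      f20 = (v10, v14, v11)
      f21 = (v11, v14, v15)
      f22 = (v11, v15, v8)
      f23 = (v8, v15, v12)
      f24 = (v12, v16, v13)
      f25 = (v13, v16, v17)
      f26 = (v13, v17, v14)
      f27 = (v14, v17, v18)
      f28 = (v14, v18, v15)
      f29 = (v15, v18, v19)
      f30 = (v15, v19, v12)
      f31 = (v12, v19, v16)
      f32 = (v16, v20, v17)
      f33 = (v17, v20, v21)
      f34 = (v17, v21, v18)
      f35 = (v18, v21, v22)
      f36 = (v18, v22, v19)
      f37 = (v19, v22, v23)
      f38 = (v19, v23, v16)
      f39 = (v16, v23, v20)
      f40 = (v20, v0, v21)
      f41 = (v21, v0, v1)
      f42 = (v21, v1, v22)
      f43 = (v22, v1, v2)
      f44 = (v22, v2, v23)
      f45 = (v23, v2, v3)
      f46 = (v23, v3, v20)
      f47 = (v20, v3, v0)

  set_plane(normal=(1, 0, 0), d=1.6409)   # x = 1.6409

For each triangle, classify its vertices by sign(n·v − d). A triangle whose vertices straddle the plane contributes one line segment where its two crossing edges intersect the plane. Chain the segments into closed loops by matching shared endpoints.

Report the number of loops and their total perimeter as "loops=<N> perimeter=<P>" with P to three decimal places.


loops=1 perimeter=7.513

Straddling triangles (14 of 48):
  (v0,v4,v1) [+-+] → (1.6409, 1.62654, 0)–(1.6409, 1.2161, 0.236971)  len=0.4739
  (v1,v4,v5) [+--] → (1.6409, 1.2161, 0.236971)–(1.6409, 0.725897, 0.52)  len=0.5660
  (v1,v5,v2) [+--] → (1.6409, 0.725897, 0.52)–(1.6409, 0, 0.1009)  len=0.8382
  (v2,v6,v3) [--+] → (1.6409, 0.433297, -0.35106)–(1.6409, 0, -0.1009)  len=0.5003
  (v3,v6,v7) [+--] → (1.6409, 0.433297, -0.35106)–(1.6409, 0.725897, -0.52)  len=0.3379
  (v3,v7,v0) [+-+] → (1.6409, 0.725897, -0.52)–(1.6409, 1.08087, -0.315053)  len=0.4099
  (v0,v7,v4) [+--] → (1.6409, 1.08087, -0.315053)–(1.6409, 1.62654, 0)  len=0.6301
  (v20,v0,v21) [-+-] → (1.6409, -1.62654, 0)–(1.6409, -1.08087, 0.315053)  len=0.6301
  (v21,v0,v1) [-++] → (1.6409, -1.08087, 0.315053)–(1.6409, -0.725897, 0.52)  len=0.4099
  (v21,v1,v22) [-+-] → (1.6409, -0.725897, 0.52)–(1.6409, -0.433297, 0.35106)  len=0.3379
  (v22,v1,v2) [-+-] → (1.6409, -0.433297, 0.35106)–(1.6409, 0, 0.1009)  len=0.5003
  (v23,v2,v3) [--+] → (1.6409, 0, -0.1009)–(1.6409, -0.725897, -0.52)  len=0.8382
  (v23,v3,v20) [-+-] → (1.6409, -0.725897, -0.52)–(1.6409, -1.2161, -0.236971)  len=0.5660
  (v20,v3,v0) [-++] → (1.6409, -1.2161, -0.236971)–(1.6409, -1.62654, 0)  len=0.4739

Chained into 1 loop(s):
  loop 1: 14 segments, perimeter = 7.5127
Total perimeter = 7.513


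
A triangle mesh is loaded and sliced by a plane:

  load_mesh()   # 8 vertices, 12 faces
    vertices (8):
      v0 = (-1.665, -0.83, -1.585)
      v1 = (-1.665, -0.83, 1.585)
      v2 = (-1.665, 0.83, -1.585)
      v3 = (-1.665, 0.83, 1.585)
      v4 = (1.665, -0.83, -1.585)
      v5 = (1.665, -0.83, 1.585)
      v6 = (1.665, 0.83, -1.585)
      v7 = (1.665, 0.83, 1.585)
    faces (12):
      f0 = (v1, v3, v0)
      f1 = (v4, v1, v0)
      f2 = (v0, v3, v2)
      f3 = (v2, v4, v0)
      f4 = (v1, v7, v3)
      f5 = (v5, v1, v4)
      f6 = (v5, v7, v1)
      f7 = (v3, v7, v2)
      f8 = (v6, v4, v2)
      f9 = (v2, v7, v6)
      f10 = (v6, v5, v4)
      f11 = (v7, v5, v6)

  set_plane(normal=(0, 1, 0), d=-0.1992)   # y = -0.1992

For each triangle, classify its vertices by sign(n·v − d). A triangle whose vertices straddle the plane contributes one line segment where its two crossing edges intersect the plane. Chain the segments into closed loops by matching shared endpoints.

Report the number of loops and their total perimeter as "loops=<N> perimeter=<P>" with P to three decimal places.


loops=1 perimeter=13.000

Straddling triangles (8 of 12):
  (v1,v3,v0) [-+-] → (-1.665, -0.1992, 1.585)–(-1.665, -0.1992, -0.3804)  len=1.9654
  (v0,v3,v2) [-++] → (-1.665, -0.1992, -0.3804)–(-1.665, -0.1992, -1.585)  len=1.2046
  (v2,v4,v0) [+--] → (0.3996, -0.1992, -1.585)–(-1.665, -0.1992, -1.585)  len=2.0646
  (v1,v7,v3) [-++] → (-0.3996, -0.1992, 1.585)–(-1.665, -0.1992, 1.585)  len=1.2654
  (v5,v7,v1) [-+-] → (1.665, -0.1992, 1.585)–(-0.3996, -0.1992, 1.585)  len=2.0646
  (v6,v4,v2) [+-+] → (1.665, -0.1992, -1.585)–(0.3996, -0.1992, -1.585)  len=1.2654
  (v6,v5,v4) [+--] → (1.665, -0.1992, 0.3804)–(1.665, -0.1992, -1.585)  len=1.9654
  (v7,v5,v6) [+-+] → (1.665, -0.1992, 1.585)–(1.665, -0.1992, 0.3804)  len=1.2046

Chained into 1 loop(s):
  loop 1: 8 segments, perimeter = 13.0000
Total perimeter = 13.000


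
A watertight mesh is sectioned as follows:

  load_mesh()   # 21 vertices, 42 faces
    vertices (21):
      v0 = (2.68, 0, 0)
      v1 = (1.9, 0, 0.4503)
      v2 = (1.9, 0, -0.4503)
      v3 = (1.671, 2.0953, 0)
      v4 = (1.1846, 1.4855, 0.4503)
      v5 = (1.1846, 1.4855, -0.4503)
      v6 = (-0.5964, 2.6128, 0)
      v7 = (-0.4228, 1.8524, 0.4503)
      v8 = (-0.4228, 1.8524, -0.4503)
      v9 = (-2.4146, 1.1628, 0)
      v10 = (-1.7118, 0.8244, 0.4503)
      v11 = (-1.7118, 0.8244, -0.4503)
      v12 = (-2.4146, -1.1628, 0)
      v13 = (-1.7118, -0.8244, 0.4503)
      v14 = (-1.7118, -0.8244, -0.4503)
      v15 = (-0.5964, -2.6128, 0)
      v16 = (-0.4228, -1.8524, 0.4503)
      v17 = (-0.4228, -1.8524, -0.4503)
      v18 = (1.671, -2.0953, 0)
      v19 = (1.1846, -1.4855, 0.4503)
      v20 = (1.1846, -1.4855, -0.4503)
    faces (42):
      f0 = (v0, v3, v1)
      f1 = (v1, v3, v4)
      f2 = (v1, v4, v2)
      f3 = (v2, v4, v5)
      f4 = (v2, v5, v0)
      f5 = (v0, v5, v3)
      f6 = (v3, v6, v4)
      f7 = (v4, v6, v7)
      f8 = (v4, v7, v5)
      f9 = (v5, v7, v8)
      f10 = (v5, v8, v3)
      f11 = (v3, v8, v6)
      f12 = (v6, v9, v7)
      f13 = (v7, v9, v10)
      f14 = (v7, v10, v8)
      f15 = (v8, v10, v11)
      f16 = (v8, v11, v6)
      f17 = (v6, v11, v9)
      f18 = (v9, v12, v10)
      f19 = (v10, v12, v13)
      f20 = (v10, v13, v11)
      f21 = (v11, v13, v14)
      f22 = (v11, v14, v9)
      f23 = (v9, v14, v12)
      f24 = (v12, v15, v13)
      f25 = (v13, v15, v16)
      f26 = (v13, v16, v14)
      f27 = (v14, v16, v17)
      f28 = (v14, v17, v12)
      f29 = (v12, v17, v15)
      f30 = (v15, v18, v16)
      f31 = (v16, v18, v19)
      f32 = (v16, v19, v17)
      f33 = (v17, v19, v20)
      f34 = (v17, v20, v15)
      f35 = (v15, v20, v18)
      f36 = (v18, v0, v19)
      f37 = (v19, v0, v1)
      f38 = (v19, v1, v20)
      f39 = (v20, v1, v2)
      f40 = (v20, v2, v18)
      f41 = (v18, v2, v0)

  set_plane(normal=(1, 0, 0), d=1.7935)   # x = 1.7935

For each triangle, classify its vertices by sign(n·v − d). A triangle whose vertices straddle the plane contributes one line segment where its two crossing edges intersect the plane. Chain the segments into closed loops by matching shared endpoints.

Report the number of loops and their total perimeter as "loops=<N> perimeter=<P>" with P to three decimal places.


Straddling triangles (12 of 42):
  (v0,v3,v1) [+-+] → (1.7935, 1.84092, 0)–(1.7935, 0.974452, 0.240881)  len=0.8993
  (v1,v3,v4) [+--] → (1.7935, 0.974452, 0.240881)–(1.7935, 0.221143, 0.4503)  len=0.7819
  (v1,v4,v2) [+-+] → (1.7935, 0.221143, 0.4503)–(1.7935, 0.221143, -0.31623)  len=0.7665
  (v2,v4,v5) [+--] → (1.7935, 0.221143, -0.31623)–(1.7935, 0.221143, -0.4503)  len=0.1341
  (v2,v5,v0) [+-+] → (1.7935, 0.221143, -0.4503)–(1.7935, 0.880631, -0.266946)  len=0.6845
  (v0,v5,v3) [+--] → (1.7935, 0.880631, -0.266946)–(1.7935, 1.84092, 0)  len=0.9967
  (v18,v0,v19) [-+-] → (1.7935, -1.84092, 0)–(1.7935, -0.880631, 0.266946)  len=0.9967
  (v19,v0,v1) [-++] → (1.7935, -0.880631, 0.266946)–(1.7935, -0.221143, 0.4503)  len=0.6845
  (v19,v1,v20) [-+-] → (1.7935, -0.221143, 0.4503)–(1.7935, -0.221143, 0.31623)  len=0.1341
  (v20,v1,v2) [-++] → (1.7935, -0.221143, 0.31623)–(1.7935, -0.221143, -0.4503)  len=0.7665
  (v20,v2,v18) [-+-] → (1.7935, -0.221143, -0.4503)–(1.7935, -0.974452, -0.240881)  len=0.7819
  (v18,v2,v0) [-++] → (1.7935, -0.974452, -0.240881)–(1.7935, -1.84092, 0)  len=0.8993

Chained into 2 loop(s):
  loop 1: 6 segments, perimeter = 4.2630
  loop 2: 6 segments, perimeter = 4.2630
Total perimeter = 8.526

loops=2 perimeter=8.526


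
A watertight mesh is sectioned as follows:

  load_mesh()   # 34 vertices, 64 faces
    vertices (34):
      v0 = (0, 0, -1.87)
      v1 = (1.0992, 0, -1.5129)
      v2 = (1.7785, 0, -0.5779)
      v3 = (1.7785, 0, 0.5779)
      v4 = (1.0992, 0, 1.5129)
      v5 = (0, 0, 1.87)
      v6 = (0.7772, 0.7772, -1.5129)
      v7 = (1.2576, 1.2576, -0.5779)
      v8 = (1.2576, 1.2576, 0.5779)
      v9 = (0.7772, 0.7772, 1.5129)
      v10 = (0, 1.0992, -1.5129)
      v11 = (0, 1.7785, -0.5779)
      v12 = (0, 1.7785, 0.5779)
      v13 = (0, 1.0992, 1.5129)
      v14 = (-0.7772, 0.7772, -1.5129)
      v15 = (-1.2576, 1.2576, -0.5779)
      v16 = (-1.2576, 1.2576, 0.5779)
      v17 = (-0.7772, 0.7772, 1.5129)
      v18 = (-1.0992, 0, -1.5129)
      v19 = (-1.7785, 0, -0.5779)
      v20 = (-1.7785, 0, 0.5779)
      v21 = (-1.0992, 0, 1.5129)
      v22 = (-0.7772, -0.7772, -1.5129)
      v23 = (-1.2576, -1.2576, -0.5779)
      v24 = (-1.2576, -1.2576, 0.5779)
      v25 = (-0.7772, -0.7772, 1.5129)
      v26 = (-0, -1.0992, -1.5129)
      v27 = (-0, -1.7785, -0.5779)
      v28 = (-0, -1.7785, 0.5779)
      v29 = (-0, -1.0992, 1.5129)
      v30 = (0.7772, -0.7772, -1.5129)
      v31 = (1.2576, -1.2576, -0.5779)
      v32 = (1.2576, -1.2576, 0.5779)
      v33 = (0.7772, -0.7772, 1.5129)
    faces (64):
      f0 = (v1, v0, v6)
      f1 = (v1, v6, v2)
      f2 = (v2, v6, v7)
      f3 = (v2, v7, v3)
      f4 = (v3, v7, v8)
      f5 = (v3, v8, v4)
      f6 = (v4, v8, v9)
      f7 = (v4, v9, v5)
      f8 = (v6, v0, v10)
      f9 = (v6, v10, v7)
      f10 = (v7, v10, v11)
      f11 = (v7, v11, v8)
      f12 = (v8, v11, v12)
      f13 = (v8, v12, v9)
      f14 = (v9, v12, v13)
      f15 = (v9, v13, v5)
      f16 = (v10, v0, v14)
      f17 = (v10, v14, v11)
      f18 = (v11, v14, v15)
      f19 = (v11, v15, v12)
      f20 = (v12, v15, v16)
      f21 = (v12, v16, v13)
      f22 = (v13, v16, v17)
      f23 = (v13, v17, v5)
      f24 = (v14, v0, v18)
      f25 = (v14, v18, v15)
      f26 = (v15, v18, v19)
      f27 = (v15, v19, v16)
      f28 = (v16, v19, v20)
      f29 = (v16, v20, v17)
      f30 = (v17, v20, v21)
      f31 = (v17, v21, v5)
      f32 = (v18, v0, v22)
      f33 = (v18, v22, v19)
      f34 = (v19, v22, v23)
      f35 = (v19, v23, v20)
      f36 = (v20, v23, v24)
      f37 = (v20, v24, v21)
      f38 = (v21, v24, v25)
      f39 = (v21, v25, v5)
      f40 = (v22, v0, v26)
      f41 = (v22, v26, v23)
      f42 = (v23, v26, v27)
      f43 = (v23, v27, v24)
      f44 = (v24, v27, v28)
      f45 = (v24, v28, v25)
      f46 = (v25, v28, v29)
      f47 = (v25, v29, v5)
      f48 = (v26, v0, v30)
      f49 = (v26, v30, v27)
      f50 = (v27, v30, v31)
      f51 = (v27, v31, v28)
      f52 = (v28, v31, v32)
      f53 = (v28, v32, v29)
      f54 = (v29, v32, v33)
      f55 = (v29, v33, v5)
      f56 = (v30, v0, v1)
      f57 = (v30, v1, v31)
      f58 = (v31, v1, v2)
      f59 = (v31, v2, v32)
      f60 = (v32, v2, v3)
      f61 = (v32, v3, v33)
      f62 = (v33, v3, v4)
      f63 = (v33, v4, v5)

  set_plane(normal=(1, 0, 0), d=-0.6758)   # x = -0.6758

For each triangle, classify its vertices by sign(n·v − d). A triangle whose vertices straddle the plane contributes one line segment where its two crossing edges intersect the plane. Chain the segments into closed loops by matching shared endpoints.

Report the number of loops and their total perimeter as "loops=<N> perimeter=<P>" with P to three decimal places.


loops=1 perimeter=10.265

Straddling triangles (20 of 64):
  (v10,v0,v14) [++-] → (-0.6758, 0.6758, -1.55949)–(-0.6758, 0.819211, -1.5129)  len=0.1508
  (v10,v14,v11) [+-+] → (-0.6758, 0.819211, -1.5129)–(-0.6758, 0.907838, -1.39091)  len=0.1508
  (v11,v14,v15) [+--] → (-0.6758, 0.907838, -1.39091)–(-0.6758, 1.49858, -0.5779)  len=1.0050
  (v11,v15,v12) [+-+] → (-0.6758, 1.49858, -0.5779)–(-0.6758, 1.49858, -0.0431955)  len=0.5347
  (v12,v15,v16) [+--] → (-0.6758, 1.49858, -0.0431955)–(-0.6758, 1.49858, 0.5779)  len=0.6211
  (v12,v16,v13) [+-+] → (-0.6758, 1.49858, 0.5779)–(-0.6758, 1.18432, 1.01046)  len=0.5347
  (v13,v16,v17) [+--] → (-0.6758, 1.18432, 1.01046)–(-0.6758, 0.819211, 1.5129)  len=0.6211
  (v13,v17,v5) [+-+] → (-0.6758, 0.819211, 1.5129)–(-0.6758, 0.6758, 1.55949)  len=0.1508
  (v14,v0,v18) [-+-] → (-0.6758, 0.6758, -1.55949)–(-0.6758, 0, -1.65045)  len=0.6819
  (v17,v21,v5) [--+] → (-0.6758, 0, 1.65045)–(-0.6758, 0.6758, 1.55949)  len=0.6819
  (v18,v0,v22) [-+-] → (-0.6758, 0, -1.65045)–(-0.6758, -0.6758, -1.55949)  len=0.6819
  (v21,v25,v5) [--+] → (-0.6758, -0.6758, 1.55949)–(-0.6758, 0, 1.65045)  len=0.6819
  (v22,v0,v26) [-++] → (-0.6758, -0.6758, -1.55949)–(-0.6758, -0.819211, -1.5129)  len=0.1508
  (v22,v26,v23) [-+-] → (-0.6758, -0.819211, -1.5129)–(-0.6758, -1.18432, -1.01046)  len=0.6211
  (v23,v26,v27) [-++] → (-0.6758, -1.18432, -1.01046)–(-0.6758, -1.49858, -0.5779)  len=0.5347
  (v23,v27,v24) [-+-] → (-0.6758, -1.49858, -0.5779)–(-0.6758, -1.49858, 0.0431955)  len=0.6211
  (v24,v27,v28) [-++] → (-0.6758, -1.49858, 0.0431955)–(-0.6758, -1.49858, 0.5779)  len=0.5347
  (v24,v28,v25) [-+-] → (-0.6758, -1.49858, 0.5779)–(-0.6758, -0.907838, 1.39091)  len=1.0050
  (v25,v28,v29) [-++] → (-0.6758, -0.907838, 1.39091)–(-0.6758, -0.819211, 1.5129)  len=0.1508
  (v25,v29,v5) [-++] → (-0.6758, -0.819211, 1.5129)–(-0.6758, -0.6758, 1.55949)  len=0.1508

Chained into 1 loop(s):
  loop 1: 20 segments, perimeter = 10.2654
Total perimeter = 10.265


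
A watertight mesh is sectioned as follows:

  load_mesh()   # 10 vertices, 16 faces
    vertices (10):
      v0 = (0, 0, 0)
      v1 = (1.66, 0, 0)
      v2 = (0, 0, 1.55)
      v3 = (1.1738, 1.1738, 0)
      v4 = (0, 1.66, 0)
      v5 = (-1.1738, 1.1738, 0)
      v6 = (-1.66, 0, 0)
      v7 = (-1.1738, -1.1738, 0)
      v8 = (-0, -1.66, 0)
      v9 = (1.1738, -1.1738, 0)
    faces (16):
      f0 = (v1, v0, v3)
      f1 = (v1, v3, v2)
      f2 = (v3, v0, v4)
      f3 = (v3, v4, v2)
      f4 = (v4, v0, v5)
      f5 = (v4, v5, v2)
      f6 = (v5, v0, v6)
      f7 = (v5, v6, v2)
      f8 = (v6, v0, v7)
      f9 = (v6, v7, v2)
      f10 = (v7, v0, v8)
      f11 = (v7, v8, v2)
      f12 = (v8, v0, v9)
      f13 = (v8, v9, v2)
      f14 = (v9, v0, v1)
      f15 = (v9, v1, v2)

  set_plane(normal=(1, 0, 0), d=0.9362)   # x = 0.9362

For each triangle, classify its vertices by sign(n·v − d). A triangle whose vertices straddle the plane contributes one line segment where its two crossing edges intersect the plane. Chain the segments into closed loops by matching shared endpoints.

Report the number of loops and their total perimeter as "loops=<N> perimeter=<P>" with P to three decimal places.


Straddling triangles (8 of 16):
  (v1,v0,v3) [+-+] → (0.9362, 0, 0)–(0.9362, 0.9362, 0)  len=0.9362
  (v1,v3,v2) [++-] → (0.9362, 0.9362, 0.31375)–(0.9362, 0, 0.675837)  len=1.0038
  (v3,v0,v4) [+--] → (0.9362, 0.9362, 0)–(0.9362, 1.27222, 0)  len=0.3360
  (v3,v4,v2) [+--] → (0.9362, 1.27222, 0)–(0.9362, 0.9362, 0.31375)  len=0.4597
  (v8,v0,v9) [--+] → (0.9362, -0.9362, 0)–(0.9362, -1.27222, 0)  len=0.3360
  (v8,v9,v2) [-+-] → (0.9362, -1.27222, 0)–(0.9362, -0.9362, 0.31375)  len=0.4597
  (v9,v0,v1) [+-+] → (0.9362, -0.9362, 0)–(0.9362, 0, 0)  len=0.9362
  (v9,v1,v2) [++-] → (0.9362, 0, 0.675837)–(0.9362, -0.9362, 0.31375)  len=1.0038

Chained into 1 loop(s):
  loop 1: 8 segments, perimeter = 5.4714
Total perimeter = 5.471

loops=1 perimeter=5.471


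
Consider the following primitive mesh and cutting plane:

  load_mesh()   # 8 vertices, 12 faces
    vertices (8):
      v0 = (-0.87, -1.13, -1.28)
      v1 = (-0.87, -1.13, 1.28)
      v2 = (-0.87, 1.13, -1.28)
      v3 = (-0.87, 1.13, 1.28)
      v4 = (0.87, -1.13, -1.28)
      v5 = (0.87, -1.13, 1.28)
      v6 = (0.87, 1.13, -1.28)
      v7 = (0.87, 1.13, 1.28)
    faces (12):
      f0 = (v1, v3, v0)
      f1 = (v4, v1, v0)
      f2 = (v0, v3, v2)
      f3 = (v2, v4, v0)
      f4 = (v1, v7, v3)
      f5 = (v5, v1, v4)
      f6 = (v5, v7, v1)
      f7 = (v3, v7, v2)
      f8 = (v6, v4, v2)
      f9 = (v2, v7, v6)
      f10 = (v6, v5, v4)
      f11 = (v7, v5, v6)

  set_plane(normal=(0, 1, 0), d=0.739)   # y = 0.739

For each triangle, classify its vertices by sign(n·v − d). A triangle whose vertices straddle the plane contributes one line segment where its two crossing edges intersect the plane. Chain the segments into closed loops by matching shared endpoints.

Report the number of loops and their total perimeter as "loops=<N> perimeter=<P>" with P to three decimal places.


Straddling triangles (8 of 12):
  (v1,v3,v0) [-+-] → (-0.87, 0.739, 1.28)–(-0.87, 0.739, 0.837097)  len=0.4429
  (v0,v3,v2) [-++] → (-0.87, 0.739, 0.837097)–(-0.87, 0.739, -1.28)  len=2.1171
  (v2,v4,v0) [+--] → (-0.568965, 0.739, -1.28)–(-0.87, 0.739, -1.28)  len=0.3010
  (v1,v7,v3) [-++] → (0.568965, 0.739, 1.28)–(-0.87, 0.739, 1.28)  len=1.4390
  (v5,v7,v1) [-+-] → (0.87, 0.739, 1.28)–(0.568965, 0.739, 1.28)  len=0.3010
  (v6,v4,v2) [+-+] → (0.87, 0.739, -1.28)–(-0.568965, 0.739, -1.28)  len=1.4390
  (v6,v5,v4) [+--] → (0.87, 0.739, -0.837097)–(0.87, 0.739, -1.28)  len=0.4429
  (v7,v5,v6) [+-+] → (0.87, 0.739, 1.28)–(0.87, 0.739, -0.837097)  len=2.1171

Chained into 1 loop(s):
  loop 1: 8 segments, perimeter = 8.6000
Total perimeter = 8.600

loops=1 perimeter=8.600
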